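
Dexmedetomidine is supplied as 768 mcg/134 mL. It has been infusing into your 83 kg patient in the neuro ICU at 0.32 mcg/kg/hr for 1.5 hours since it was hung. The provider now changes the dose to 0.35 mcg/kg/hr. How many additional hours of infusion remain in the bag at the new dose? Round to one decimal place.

Initial rate:
Dose = 0.32 mcg/kg/hr × 83 kg = 26.56 mcg/hr
Concentration = 768 mcg ÷ 134 mL = 5.731343 mcg/mL
Rate = 26.56 mcg/hr ÷ 5.731343 mcg/mL = 4.634167 mL/hr
Volume infused so far = 4.634167 mL/hr × 1.5 hr = 6.95125 mL
Volume remaining = 134 − 6.95125 = 127.0487 mL
New rate:
Dose = 0.35 mcg/kg/hr × 83 kg = 29.05 mcg/hr
Rate = 29.05 mcg/hr ÷ 5.731343 mcg/mL = 5.06862 mL/hr
Time remaining = 127.0487 mL ÷ 5.06862 mL/hr = 25.06575 hr

25.1 hours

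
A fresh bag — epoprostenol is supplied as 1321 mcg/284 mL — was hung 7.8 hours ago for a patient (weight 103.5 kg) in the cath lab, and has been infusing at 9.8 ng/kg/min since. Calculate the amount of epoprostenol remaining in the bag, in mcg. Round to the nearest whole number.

Dose = 9.8 ng/kg/min × 103.5 kg = 1014.3 ng/min
1014.3 ng/min × 60 min/hr = 60858 ng/hr
Concentration = 1321 mcg ÷ 284 mL = 4.651408 mcg/mL = 4651.408 ng/mL
Rate = 60858 ng/hr ÷ 4651.408 ng/mL = 13.08378 mL/hr
Volume infused = 13.08378 mL/hr × 7.8 hr = 102.0535 mL
Volume remaining = 284 − 102.0535 = 181.9465 mL
Drug remaining = 181.9465 mL × 4651.408 ng/mL = 846307.6 ng = 846.3076 mcg

846 mcg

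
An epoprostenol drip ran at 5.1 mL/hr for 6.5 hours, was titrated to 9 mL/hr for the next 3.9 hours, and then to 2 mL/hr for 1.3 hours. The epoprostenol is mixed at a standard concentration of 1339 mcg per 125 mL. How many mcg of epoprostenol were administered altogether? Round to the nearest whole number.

759 mcg

Concentration = 1339 mcg ÷ 125 mL = 10.712 mcg/mL
Stage 1: 5.1 mL/hr × 6.5 hr = 33.15 mL → 33.15 mL × 10.712 mcg/mL = 355.1028 mcg
Stage 2: 9 mL/hr × 3.9 hr = 35.1 mL → 35.1 mL × 10.712 mcg/mL = 375.9912 mcg
Stage 3: 2 mL/hr × 1.3 hr = 2.6 mL → 2.6 mL × 10.712 mcg/mL = 27.8512 mcg
Total = 355.1028 + 375.9912 + 27.8512 = 758.9452 mcg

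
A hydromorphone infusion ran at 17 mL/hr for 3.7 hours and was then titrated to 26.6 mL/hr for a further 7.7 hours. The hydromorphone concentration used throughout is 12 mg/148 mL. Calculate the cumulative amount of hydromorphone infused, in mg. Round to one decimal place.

21.7 mg

Concentration = 12 mg ÷ 148 mL = 0.08108108 mg/mL
Stage 1: 17 mL/hr × 3.7 hr = 62.9 mL → 62.9 mL × 0.08108108 mg/mL = 5.1 mg
Stage 2: 26.6 mL/hr × 7.7 hr = 204.82 mL → 204.82 mL × 0.08108108 mg/mL = 16.60703 mg
Total = 5.1 + 16.60703 = 21.70703 mg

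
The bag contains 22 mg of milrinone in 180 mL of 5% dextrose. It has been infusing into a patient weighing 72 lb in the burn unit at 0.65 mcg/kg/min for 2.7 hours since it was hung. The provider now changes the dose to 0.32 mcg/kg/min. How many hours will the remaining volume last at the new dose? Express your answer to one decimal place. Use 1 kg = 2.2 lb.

29.5 hours

Initial rate:
Weight = 72 lb ÷ 2.2 lb/kg = 32.72727 kg
Dose = 0.65 mcg/kg/min × 32.72727 kg = 21.27273 mcg/min
21.27273 mcg/min × 60 min/hr = 1276.364 mcg/hr
Concentration = 22 mg ÷ 180 mL = 0.1222222 mg/mL = 122.2222 mcg/mL
Rate = 1276.364 mcg/hr ÷ 122.2222 mcg/mL = 10.44298 mL/hr
Volume infused so far = 10.44298 mL/hr × 2.7 hr = 28.19603 mL
Volume remaining = 180 − 28.19603 = 151.804 mL
New rate:
Dose = 0.32 mcg/kg/min × 32.72727 kg = 10.47273 mcg/min
10.47273 mcg/min × 60 min/hr = 628.3636 mcg/hr
Rate = 628.3636 mcg/hr ÷ 122.2222 mcg/mL = 5.141157 mL/hr
Time remaining = 151.804 mL ÷ 5.141157 mL/hr = 29.5272 hr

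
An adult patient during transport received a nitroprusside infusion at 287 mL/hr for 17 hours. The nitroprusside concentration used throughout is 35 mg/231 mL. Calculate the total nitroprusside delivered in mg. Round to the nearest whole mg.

739 mg

Concentration = 35 mg ÷ 231 mL = 0.1515152 mg/mL = 151.5152 mcg/mL
Drug rate = 287 mL/hr × 151.5152 mcg/mL = 43484.85 mcg/hr
Total = 43484.85 mcg/hr × 17 hr = 739242.4 mcg = 739.2424 mg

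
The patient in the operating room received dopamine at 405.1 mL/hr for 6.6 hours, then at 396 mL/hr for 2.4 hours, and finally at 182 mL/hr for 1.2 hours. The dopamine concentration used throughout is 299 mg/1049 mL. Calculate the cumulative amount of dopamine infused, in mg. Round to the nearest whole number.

Concentration = 299 mg ÷ 1049 mL = 0.2850334 mg/mL
Stage 1: 405.1 mL/hr × 6.6 hr = 2673.66 mL → 2673.66 mL × 0.2850334 mg/mL = 762.0823 mg
Stage 2: 396 mL/hr × 2.4 hr = 950.4 mL → 950.4 mL × 0.2850334 mg/mL = 270.8957 mg
Stage 3: 182 mL/hr × 1.2 hr = 218.4 mL → 218.4 mL × 0.2850334 mg/mL = 62.25129 mg
Total = 762.0823 + 270.8957 + 62.25129 = 1095.229 mg

1095 mg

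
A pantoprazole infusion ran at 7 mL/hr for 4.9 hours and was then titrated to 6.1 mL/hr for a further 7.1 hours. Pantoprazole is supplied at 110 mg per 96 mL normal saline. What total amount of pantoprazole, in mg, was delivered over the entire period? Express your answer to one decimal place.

Concentration = 110 mg ÷ 96 mL = 1.145833 mg/mL
Stage 1: 7 mL/hr × 4.9 hr = 34.3 mL → 34.3 mL × 1.145833 mg/mL = 39.30208 mg
Stage 2: 6.1 mL/hr × 7.1 hr = 43.31 mL → 43.31 mL × 1.145833 mg/mL = 49.62604 mg
Total = 39.30208 + 49.62604 = 88.92812 mg

88.9 mg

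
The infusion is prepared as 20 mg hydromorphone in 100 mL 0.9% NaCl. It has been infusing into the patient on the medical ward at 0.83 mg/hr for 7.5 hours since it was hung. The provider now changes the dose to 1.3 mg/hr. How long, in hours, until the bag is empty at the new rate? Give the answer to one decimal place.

10.6 hours

Initial rate:
Concentration = 20 mg ÷ 100 mL = 0.2 mg/mL
Rate = 0.83 mg/hr ÷ 0.2 mg/mL = 4.15 mL/hr
Volume infused so far = 4.15 mL/hr × 7.5 hr = 31.125 mL
Volume remaining = 100 − 31.125 = 68.875 mL
New rate:
Rate = 1.3 mg/hr ÷ 0.2 mg/mL = 6.5 mL/hr
Time remaining = 68.875 mL ÷ 6.5 mL/hr = 10.59615 hr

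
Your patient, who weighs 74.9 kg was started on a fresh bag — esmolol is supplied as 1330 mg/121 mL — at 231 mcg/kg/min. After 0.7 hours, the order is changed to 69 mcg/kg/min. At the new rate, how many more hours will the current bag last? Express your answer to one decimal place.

1.9 hours

Initial rate:
Dose = 231 mcg/kg/min × 74.9 kg = 17301.9 mcg/min
17301.9 mcg/min × 60 min/hr = 1038114 mcg/hr
Concentration = 1330 mg ÷ 121 mL = 10.99174 mg/mL = 10991.74 mcg/mL
Rate = 1038114 mcg/hr ÷ 10991.74 mcg/mL = 94.44496 mL/hr
Volume infused so far = 94.44496 mL/hr × 0.7 hr = 66.11147 mL
Volume remaining = 121 − 66.11147 = 54.88853 mL
New rate:
Dose = 69 mcg/kg/min × 74.9 kg = 5168.1 mcg/min
5168.1 mcg/min × 60 min/hr = 310086 mcg/hr
Rate = 310086 mcg/hr ÷ 10991.74 mcg/mL = 28.21083 mL/hr
Time remaining = 54.88853 mL ÷ 28.21083 mL/hr = 1.945654 hr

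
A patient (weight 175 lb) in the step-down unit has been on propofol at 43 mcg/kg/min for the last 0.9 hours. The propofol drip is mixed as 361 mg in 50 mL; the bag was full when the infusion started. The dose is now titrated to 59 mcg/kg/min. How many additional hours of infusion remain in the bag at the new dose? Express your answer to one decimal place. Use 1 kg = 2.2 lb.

0.6 hours

Initial rate:
Weight = 175 lb ÷ 2.2 lb/kg = 79.54545 kg
Dose = 43 mcg/kg/min × 79.54545 kg = 3420.455 mcg/min
3420.455 mcg/min × 60 min/hr = 205227.3 mcg/hr
Concentration = 361 mg ÷ 50 mL = 7.22 mg/mL = 7220 mcg/mL
Rate = 205227.3 mcg/hr ÷ 7220 mcg/mL = 28.42483 mL/hr
Volume infused so far = 28.42483 mL/hr × 0.9 hr = 25.58235 mL
Volume remaining = 50 − 25.58235 = 24.41765 mL
New rate:
Dose = 59 mcg/kg/min × 79.54545 kg = 4693.182 mcg/min
4693.182 mcg/min × 60 min/hr = 281590.9 mcg/hr
Rate = 281590.9 mcg/hr ÷ 7220 mcg/mL = 39.00151 mL/hr
Time remaining = 24.41765 mL ÷ 39.00151 mL/hr = 0.6260694 hr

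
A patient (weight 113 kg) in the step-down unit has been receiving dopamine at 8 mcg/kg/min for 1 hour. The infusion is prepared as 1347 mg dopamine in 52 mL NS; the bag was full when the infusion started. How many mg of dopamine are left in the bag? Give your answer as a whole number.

1293 mg

Dose = 8 mcg/kg/min × 113 kg = 904 mcg/min
904 mcg/min × 60 min/hr = 54240 mcg/hr
Concentration = 1347 mg ÷ 52 mL = 25.90385 mg/mL = 25903.85 mcg/mL
Rate = 54240 mcg/hr ÷ 25903.85 mcg/mL = 2.093898 mL/hr
Volume infused = 2.093898 mL/hr × 1 hr = 2.093898 mL
Volume remaining = 52 − 2.093898 = 49.9061 mL
Drug remaining = 49.9061 mL × 25903.85 mcg/mL = 1292760 mcg = 1292.76 mg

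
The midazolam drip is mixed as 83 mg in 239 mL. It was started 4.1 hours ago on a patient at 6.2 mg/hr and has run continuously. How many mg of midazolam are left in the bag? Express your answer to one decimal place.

57.6 mg

Concentration = 83 mg ÷ 239 mL = 0.3472803 mg/mL
Rate = 6.2 mg/hr ÷ 0.3472803 mg/mL = 17.85301 mL/hr
Volume infused = 17.85301 mL/hr × 4.1 hr = 73.19735 mL
Volume remaining = 239 − 73.19735 = 165.8027 mL
Drug remaining = 165.8027 mL × 0.3472803 mg/mL = 57.58 mg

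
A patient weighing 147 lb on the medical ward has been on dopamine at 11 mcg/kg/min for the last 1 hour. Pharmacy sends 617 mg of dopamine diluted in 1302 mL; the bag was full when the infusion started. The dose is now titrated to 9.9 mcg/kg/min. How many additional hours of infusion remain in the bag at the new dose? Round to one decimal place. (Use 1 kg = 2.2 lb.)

14.4 hours

Initial rate:
Weight = 147 lb ÷ 2.2 lb/kg = 66.81818 kg
Dose = 11 mcg/kg/min × 66.81818 kg = 735 mcg/min
735 mcg/min × 60 min/hr = 44100 mcg/hr
Concentration = 617 mg ÷ 1302 mL = 0.4738863 mg/mL = 473.8863 mcg/mL
Rate = 44100 mcg/hr ÷ 473.8863 mcg/mL = 93.06029 mL/hr
Volume infused so far = 93.06029 mL/hr × 1 hr = 93.06029 mL
Volume remaining = 1302 − 93.06029 = 1208.94 mL
New rate:
Dose = 9.9 mcg/kg/min × 66.81818 kg = 661.5 mcg/min
661.5 mcg/min × 60 min/hr = 39690 mcg/hr
Rate = 39690 mcg/hr ÷ 473.8863 mcg/mL = 83.75426 mL/hr
Time remaining = 1208.94 mL ÷ 83.75426 mL/hr = 14.43437 hr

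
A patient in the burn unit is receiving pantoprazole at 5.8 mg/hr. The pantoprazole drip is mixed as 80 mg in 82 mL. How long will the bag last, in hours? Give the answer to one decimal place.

13.8 hours

Concentration = 80 mg ÷ 82 mL = 0.9756098 mg/mL
Rate = 5.8 mg/hr ÷ 0.9756098 mg/mL = 5.945 mL/hr
Duration = 82 mL ÷ 5.945 mL/hr = 13.7931 hr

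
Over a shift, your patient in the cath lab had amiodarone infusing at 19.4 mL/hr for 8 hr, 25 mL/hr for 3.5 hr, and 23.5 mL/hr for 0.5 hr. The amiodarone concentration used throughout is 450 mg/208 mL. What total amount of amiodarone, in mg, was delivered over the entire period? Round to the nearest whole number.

550 mg

Concentration = 450 mg ÷ 208 mL = 2.163462 mg/mL
Stage 1: 19.4 mL/hr × 8 hr = 155.2 mL → 155.2 mL × 2.163462 mg/mL = 335.7692 mg
Stage 2: 25 mL/hr × 3.5 hr = 87.5 mL → 87.5 mL × 2.163462 mg/mL = 189.3029 mg
Stage 3: 23.5 mL/hr × 0.5 hr = 11.75 mL → 11.75 mL × 2.163462 mg/mL = 25.42067 mg
Total = 335.7692 + 189.3029 + 25.42067 = 550.4928 mg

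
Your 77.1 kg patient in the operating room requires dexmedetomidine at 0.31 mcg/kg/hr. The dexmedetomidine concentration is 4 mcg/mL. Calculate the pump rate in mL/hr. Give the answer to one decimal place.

Dose = 0.31 mcg/kg/hr × 77.1 kg = 23.901 mcg/hr
Rate = 23.901 mcg/hr ÷ 4 mcg/mL = 5.97525 mL/hr

6.0 mL/hr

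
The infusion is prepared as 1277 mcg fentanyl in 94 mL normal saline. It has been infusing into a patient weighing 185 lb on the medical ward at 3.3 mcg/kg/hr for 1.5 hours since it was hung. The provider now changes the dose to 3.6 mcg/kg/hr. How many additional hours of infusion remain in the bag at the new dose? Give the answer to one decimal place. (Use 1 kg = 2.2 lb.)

2.8 hours

Initial rate:
Weight = 185 lb ÷ 2.2 lb/kg = 84.09091 kg
Dose = 3.3 mcg/kg/hr × 84.09091 kg = 277.5 mcg/hr
Concentration = 1277 mcg ÷ 94 mL = 13.58511 mcg/mL
Rate = 277.5 mcg/hr ÷ 13.58511 mcg/mL = 20.42678 mL/hr
Volume infused so far = 20.42678 mL/hr × 1.5 hr = 30.64017 mL
Volume remaining = 94 − 30.64017 = 63.35983 mL
New rate:
Dose = 3.6 mcg/kg/hr × 84.09091 kg = 302.7273 mcg/hr
Rate = 302.7273 mcg/hr ÷ 13.58511 mcg/mL = 22.28376 mL/hr
Time remaining = 63.35983 mL ÷ 22.28376 mL/hr = 2.843318 hr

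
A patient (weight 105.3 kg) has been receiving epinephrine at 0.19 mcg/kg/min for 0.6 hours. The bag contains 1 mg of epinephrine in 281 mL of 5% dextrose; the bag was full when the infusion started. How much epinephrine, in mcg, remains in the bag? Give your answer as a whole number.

280 mcg

Dose = 0.19 mcg/kg/min × 105.3 kg = 20.007 mcg/min
20.007 mcg/min × 60 min/hr = 1200.42 mcg/hr
Concentration = 1 mg ÷ 281 mL = 0.003558719 mg/mL = 3.558719 mcg/mL
Rate = 1200.42 mcg/hr ÷ 3.558719 mcg/mL = 337.318 mL/hr
Volume infused = 337.318 mL/hr × 0.6 hr = 202.3908 mL
Volume remaining = 281 − 202.3908 = 78.60919 mL
Drug remaining = 78.60919 mL × 3.558719 mcg/mL = 279.748 mcg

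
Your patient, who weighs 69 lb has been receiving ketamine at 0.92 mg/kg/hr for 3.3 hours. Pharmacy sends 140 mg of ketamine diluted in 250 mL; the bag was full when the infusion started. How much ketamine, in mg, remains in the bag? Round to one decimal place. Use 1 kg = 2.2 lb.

Weight = 69 lb ÷ 2.2 lb/kg = 31.36364 kg
Dose = 0.92 mg/kg/hr × 31.36364 kg = 28.85455 mg/hr
Concentration = 140 mg ÷ 250 mL = 0.56 mg/mL
Rate = 28.85455 mg/hr ÷ 0.56 mg/mL = 51.52597 mL/hr
Volume infused = 51.52597 mL/hr × 3.3 hr = 170.0357 mL
Volume remaining = 250 − 170.0357 = 79.96429 mL
Drug remaining = 79.96429 mL × 0.56 mg/mL = 44.78 mg

44.8 mg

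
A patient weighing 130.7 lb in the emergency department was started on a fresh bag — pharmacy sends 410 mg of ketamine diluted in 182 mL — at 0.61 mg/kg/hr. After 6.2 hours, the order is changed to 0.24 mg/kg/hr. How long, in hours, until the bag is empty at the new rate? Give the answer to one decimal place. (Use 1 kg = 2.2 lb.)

Initial rate:
Weight = 130.7 lb ÷ 2.2 lb/kg = 59.40909 kg
Dose = 0.61 mg/kg/hr × 59.40909 kg = 36.23955 mg/hr
Concentration = 410 mg ÷ 182 mL = 2.252747 mg/mL
Rate = 36.23955 mg/hr ÷ 2.252747 mg/mL = 16.08682 mL/hr
Volume infused so far = 16.08682 mL/hr × 6.2 hr = 99.7383 mL
Volume remaining = 182 − 99.7383 = 82.2617 mL
New rate:
Dose = 0.24 mg/kg/hr × 59.40909 kg = 14.25818 mg/hr
Rate = 14.25818 mg/hr ÷ 2.252747 mg/mL = 6.329242 mL/hr
Time remaining = 82.2617 mL ÷ 6.329242 mL/hr = 12.99709 hr

13.0 hours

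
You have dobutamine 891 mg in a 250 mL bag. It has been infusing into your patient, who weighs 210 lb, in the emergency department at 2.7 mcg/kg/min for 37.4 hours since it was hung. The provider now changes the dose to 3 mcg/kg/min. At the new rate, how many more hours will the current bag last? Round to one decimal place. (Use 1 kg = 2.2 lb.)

Initial rate:
Weight = 210 lb ÷ 2.2 lb/kg = 95.45455 kg
Dose = 2.7 mcg/kg/min × 95.45455 kg = 257.7273 mcg/min
257.7273 mcg/min × 60 min/hr = 15463.64 mcg/hr
Concentration = 891 mg ÷ 250 mL = 3.564 mg/mL = 3564 mcg/mL
Rate = 15463.64 mcg/hr ÷ 3564 mcg/mL = 4.338843 mL/hr
Volume infused so far = 4.338843 mL/hr × 37.4 hr = 162.2727 mL
Volume remaining = 250 − 162.2727 = 87.72727 mL
New rate:
Dose = 3 mcg/kg/min × 95.45455 kg = 286.3636 mcg/min
286.3636 mcg/min × 60 min/hr = 17181.82 mcg/hr
Rate = 17181.82 mcg/hr ÷ 3564 mcg/mL = 4.820937 mL/hr
Time remaining = 87.72727 mL ÷ 4.820937 mL/hr = 18.19714 hr

18.2 hours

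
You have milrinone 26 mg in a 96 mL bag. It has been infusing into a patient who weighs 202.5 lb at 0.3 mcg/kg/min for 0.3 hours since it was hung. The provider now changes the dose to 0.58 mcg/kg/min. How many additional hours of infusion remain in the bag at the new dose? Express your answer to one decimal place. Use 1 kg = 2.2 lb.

Initial rate:
Weight = 202.5 lb ÷ 2.2 lb/kg = 92.04545 kg
Dose = 0.3 mcg/kg/min × 92.04545 kg = 27.61364 mcg/min
27.61364 mcg/min × 60 min/hr = 1656.818 mcg/hr
Concentration = 26 mg ÷ 96 mL = 0.2708333 mg/mL = 270.8333 mcg/mL
Rate = 1656.818 mcg/hr ÷ 270.8333 mcg/mL = 6.117483 mL/hr
Volume infused so far = 6.117483 mL/hr × 0.3 hr = 1.835245 mL
Volume remaining = 96 − 1.835245 = 94.16476 mL
New rate:
Dose = 0.58 mcg/kg/min × 92.04545 kg = 53.38636 mcg/min
53.38636 mcg/min × 60 min/hr = 3203.182 mcg/hr
Rate = 3203.182 mcg/hr ÷ 270.8333 mcg/mL = 11.82713 mL/hr
Time remaining = 94.16476 mL ÷ 11.82713 mL/hr = 7.961757 hr

8.0 hours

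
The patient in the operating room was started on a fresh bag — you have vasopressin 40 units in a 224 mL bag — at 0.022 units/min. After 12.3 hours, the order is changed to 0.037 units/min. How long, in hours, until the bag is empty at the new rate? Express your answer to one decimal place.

Initial rate:
0.022 units/min × 60 min/hr = 1.32 units/hr
Concentration = 40 units ÷ 224 mL = 0.1785714 units/mL
Rate = 1.32 units/hr ÷ 0.1785714 units/mL = 7.392 mL/hr
Volume infused so far = 7.392 mL/hr × 12.3 hr = 90.9216 mL
Volume remaining = 224 − 90.9216 = 133.0784 mL
New rate:
0.037 units/min × 60 min/hr = 2.22 units/hr
Rate = 2.22 units/hr ÷ 0.1785714 units/mL = 12.432 mL/hr
Time remaining = 133.0784 mL ÷ 12.432 mL/hr = 10.7045 hr

10.7 hours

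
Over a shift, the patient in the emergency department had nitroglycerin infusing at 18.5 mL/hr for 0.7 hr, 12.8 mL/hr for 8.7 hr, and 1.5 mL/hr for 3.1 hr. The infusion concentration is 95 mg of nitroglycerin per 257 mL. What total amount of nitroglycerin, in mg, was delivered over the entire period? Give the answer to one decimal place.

47.7 mg

Concentration = 95 mg ÷ 257 mL = 0.3696498 mg/mL
Stage 1: 18.5 mL/hr × 0.7 hr = 12.95 mL → 12.95 mL × 0.3696498 mg/mL = 4.786965 mg
Stage 2: 12.8 mL/hr × 8.7 hr = 111.36 mL → 111.36 mL × 0.3696498 mg/mL = 41.1642 mg
Stage 3: 1.5 mL/hr × 3.1 hr = 4.65 mL → 4.65 mL × 0.3696498 mg/mL = 1.718872 mg
Total = 4.786965 + 41.1642 + 1.718872 = 47.67004 mg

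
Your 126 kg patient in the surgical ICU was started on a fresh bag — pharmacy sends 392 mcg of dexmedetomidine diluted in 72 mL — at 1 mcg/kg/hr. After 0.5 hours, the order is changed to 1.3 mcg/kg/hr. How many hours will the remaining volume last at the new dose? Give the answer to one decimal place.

Initial rate:
Dose = 1 mcg/kg/hr × 126 kg = 126 mcg/hr
Concentration = 392 mcg ÷ 72 mL = 5.444444 mcg/mL
Rate = 126 mcg/hr ÷ 5.444444 mcg/mL = 23.14286 mL/hr
Volume infused so far = 23.14286 mL/hr × 0.5 hr = 11.57143 mL
Volume remaining = 72 − 11.57143 = 60.42857 mL
New rate:
Dose = 1.3 mcg/kg/hr × 126 kg = 163.8 mcg/hr
Rate = 163.8 mcg/hr ÷ 5.444444 mcg/mL = 30.08571 mL/hr
Time remaining = 60.42857 mL ÷ 30.08571 mL/hr = 2.008547 hr

2.0 hours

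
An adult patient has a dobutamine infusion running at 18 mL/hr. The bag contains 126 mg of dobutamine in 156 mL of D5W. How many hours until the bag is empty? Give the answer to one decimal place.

8.7 hours

Duration = 156 mL ÷ 18 mL/hr = 8.666667 hr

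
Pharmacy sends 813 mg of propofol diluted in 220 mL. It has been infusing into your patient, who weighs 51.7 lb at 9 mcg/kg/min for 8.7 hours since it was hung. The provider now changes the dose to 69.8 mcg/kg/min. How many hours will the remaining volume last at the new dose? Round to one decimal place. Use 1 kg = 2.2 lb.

Initial rate:
Weight = 51.7 lb ÷ 2.2 lb/kg = 23.5 kg
Dose = 9 mcg/kg/min × 23.5 kg = 211.5 mcg/min
211.5 mcg/min × 60 min/hr = 12690 mcg/hr
Concentration = 813 mg ÷ 220 mL = 3.695455 mg/mL = 3695.455 mcg/mL
Rate = 12690 mcg/hr ÷ 3695.455 mcg/mL = 3.433948 mL/hr
Volume infused so far = 3.433948 mL/hr × 8.7 hr = 29.87535 mL
Volume remaining = 220 − 29.87535 = 190.1246 mL
New rate:
Dose = 69.8 mcg/kg/min × 23.5 kg = 1640.3 mcg/min
1640.3 mcg/min × 60 min/hr = 98418 mcg/hr
Rate = 98418 mcg/hr ÷ 3695.455 mcg/mL = 26.63218 mL/hr
Time remaining = 190.1246 mL ÷ 26.63218 mL/hr = 7.138908 hr

7.1 hours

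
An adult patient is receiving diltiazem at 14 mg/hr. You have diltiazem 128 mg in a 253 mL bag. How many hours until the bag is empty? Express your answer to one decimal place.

Concentration = 128 mg ÷ 253 mL = 0.5059289 mg/mL
Rate = 14 mg/hr ÷ 0.5059289 mg/mL = 27.67188 mL/hr
Duration = 253 mL ÷ 27.67188 mL/hr = 9.142857 hr

9.1 hours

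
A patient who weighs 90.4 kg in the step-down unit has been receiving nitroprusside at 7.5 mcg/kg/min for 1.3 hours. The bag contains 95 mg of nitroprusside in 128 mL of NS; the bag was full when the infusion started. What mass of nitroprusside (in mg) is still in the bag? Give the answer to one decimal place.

Dose = 7.5 mcg/kg/min × 90.4 kg = 678 mcg/min
678 mcg/min × 60 min/hr = 40680 mcg/hr
Concentration = 95 mg ÷ 128 mL = 0.7421875 mg/mL = 742.1875 mcg/mL
Rate = 40680 mcg/hr ÷ 742.1875 mcg/mL = 54.81095 mL/hr
Volume infused = 54.81095 mL/hr × 1.3 hr = 71.25423 mL
Volume remaining = 128 − 71.25423 = 56.74577 mL
Drug remaining = 56.74577 mL × 742.1875 mcg/mL = 42116 mcg = 42.116 mg

42.1 mg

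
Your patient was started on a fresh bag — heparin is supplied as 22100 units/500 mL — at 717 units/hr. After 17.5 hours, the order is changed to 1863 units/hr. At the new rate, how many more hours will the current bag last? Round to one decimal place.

5.1 hours

Initial rate:
Concentration = 22100 units ÷ 500 mL = 44.2 units/mL
Rate = 717 units/hr ÷ 44.2 units/mL = 16.22172 mL/hr
Volume infused so far = 16.22172 mL/hr × 17.5 hr = 283.8801 mL
Volume remaining = 500 − 283.8801 = 216.1199 mL
New rate:
Rate = 1863 units/hr ÷ 44.2 units/mL = 42.14932 mL/hr
Time remaining = 216.1199 mL ÷ 42.14932 mL/hr = 5.127483 hr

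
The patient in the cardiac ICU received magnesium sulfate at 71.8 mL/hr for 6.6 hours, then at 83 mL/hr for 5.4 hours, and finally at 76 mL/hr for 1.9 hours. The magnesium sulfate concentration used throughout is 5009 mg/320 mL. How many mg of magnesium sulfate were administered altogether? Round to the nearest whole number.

16694 mg

Concentration = 5009 mg ÷ 320 mL = 15.65312 mg/mL
Stage 1: 71.8 mL/hr × 6.6 hr = 473.88 mL → 473.88 mL × 15.65312 mg/mL = 7417.703 mg
Stage 2: 83 mL/hr × 5.4 hr = 448.2 mL → 448.2 mL × 15.65312 mg/mL = 7015.731 mg
Stage 3: 76 mL/hr × 1.9 hr = 144.4 mL → 144.4 mL × 15.65312 mg/mL = 2260.311 mg
Total = 7417.703 + 7015.731 + 2260.311 = 16693.74 mg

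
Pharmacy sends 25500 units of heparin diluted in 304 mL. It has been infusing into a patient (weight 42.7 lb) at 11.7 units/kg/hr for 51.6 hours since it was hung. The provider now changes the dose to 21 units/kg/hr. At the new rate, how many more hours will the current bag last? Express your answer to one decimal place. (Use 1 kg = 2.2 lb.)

Initial rate:
Weight = 42.7 lb ÷ 2.2 lb/kg = 19.40909 kg
Dose = 11.7 units/kg/hr × 19.40909 kg = 227.0864 units/hr
Concentration = 25500 units ÷ 304 mL = 83.88158 units/mL
Rate = 227.0864 units/hr ÷ 83.88158 units/mL = 2.707226 mL/hr
Volume infused so far = 2.707226 mL/hr × 51.6 hr = 139.6928 mL
Volume remaining = 304 − 139.6928 = 164.3072 mL
New rate:
Dose = 21 units/kg/hr × 19.40909 kg = 407.5909 units/hr
Rate = 407.5909 units/hr ÷ 83.88158 units/mL = 4.859123 mL/hr
Time remaining = 164.3072 mL ÷ 4.859123 mL/hr = 33.81416 hr

33.8 hours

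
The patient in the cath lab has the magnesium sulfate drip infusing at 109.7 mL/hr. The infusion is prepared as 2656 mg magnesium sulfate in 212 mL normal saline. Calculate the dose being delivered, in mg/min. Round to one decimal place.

Concentration = 2656 mg ÷ 212 mL = 12.5283 mg/mL
Drug rate = 109.7 mL/hr × 12.5283 mg/mL = 1374.355 mg/hr
1374.355 mg/hr ÷ 60 min/hr = 22.90591 mg/min

22.9 mg/min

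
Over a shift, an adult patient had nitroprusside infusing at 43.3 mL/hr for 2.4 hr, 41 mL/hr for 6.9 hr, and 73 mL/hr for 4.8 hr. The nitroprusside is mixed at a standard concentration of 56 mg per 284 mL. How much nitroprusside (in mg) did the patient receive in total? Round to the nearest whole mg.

145 mg

Concentration = 56 mg ÷ 284 mL = 0.1971831 mg/mL
Stage 1: 43.3 mL/hr × 2.4 hr = 103.92 mL → 103.92 mL × 0.1971831 mg/mL = 20.49127 mg
Stage 2: 41 mL/hr × 6.9 hr = 282.9 mL → 282.9 mL × 0.1971831 mg/mL = 55.7831 mg
Stage 3: 73 mL/hr × 4.8 hr = 350.4 mL → 350.4 mL × 0.1971831 mg/mL = 69.09296 mg
Total = 20.49127 + 55.7831 + 69.09296 = 145.3673 mg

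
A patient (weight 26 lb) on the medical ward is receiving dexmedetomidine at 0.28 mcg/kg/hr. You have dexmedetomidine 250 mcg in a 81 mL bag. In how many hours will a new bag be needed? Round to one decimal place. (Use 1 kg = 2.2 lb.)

75.5 hours

Weight = 26 lb ÷ 2.2 lb/kg = 11.81818 kg
Dose = 0.28 mcg/kg/hr × 11.81818 kg = 3.309091 mcg/hr
Concentration = 250 mcg ÷ 81 mL = 3.08642 mcg/mL
Rate = 3.309091 mcg/hr ÷ 3.08642 mcg/mL = 1.072145 mL/hr
Duration = 81 mL ÷ 1.072145 mL/hr = 75.54945 hr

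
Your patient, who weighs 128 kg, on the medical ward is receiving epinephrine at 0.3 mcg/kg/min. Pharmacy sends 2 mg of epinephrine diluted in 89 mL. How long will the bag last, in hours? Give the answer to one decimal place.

Dose = 0.3 mcg/kg/min × 128 kg = 38.4 mcg/min
38.4 mcg/min × 60 min/hr = 2304 mcg/hr
Concentration = 2 mg ÷ 89 mL = 0.02247191 mg/mL = 22.47191 mcg/mL
Rate = 2304 mcg/hr ÷ 22.47191 mcg/mL = 102.528 mL/hr
Duration = 89 mL ÷ 102.528 mL/hr = 0.8680556 hr

0.9 hours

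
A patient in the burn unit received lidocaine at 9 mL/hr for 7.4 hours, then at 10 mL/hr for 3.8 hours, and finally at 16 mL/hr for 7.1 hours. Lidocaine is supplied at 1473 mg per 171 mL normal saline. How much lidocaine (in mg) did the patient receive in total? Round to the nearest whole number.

Concentration = 1473 mg ÷ 171 mL = 8.614035 mg/mL
Stage 1: 9 mL/hr × 7.4 hr = 66.6 mL → 66.6 mL × 8.614035 mg/mL = 573.6947 mg
Stage 2: 10 mL/hr × 3.8 hr = 38 mL → 38 mL × 8.614035 mg/mL = 327.3333 mg
Stage 3: 16 mL/hr × 7.1 hr = 113.6 mL → 113.6 mL × 8.614035 mg/mL = 978.5544 mg
Total = 573.6947 + 327.3333 + 978.5544 = 1879.582 mg

1880 mg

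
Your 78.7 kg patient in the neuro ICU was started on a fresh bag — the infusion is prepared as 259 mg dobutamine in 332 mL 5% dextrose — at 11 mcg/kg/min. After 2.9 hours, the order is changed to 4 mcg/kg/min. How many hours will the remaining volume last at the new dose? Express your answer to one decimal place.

5.7 hours

Initial rate:
Dose = 11 mcg/kg/min × 78.7 kg = 865.7 mcg/min
865.7 mcg/min × 60 min/hr = 51942 mcg/hr
Concentration = 259 mg ÷ 332 mL = 0.7801205 mg/mL = 780.1205 mcg/mL
Rate = 51942 mcg/hr ÷ 780.1205 mcg/mL = 66.58202 mL/hr
Volume infused so far = 66.58202 mL/hr × 2.9 hr = 193.0879 mL
Volume remaining = 332 − 193.0879 = 138.9121 mL
New rate:
Dose = 4 mcg/kg/min × 78.7 kg = 314.8 mcg/min
314.8 mcg/min × 60 min/hr = 18888 mcg/hr
Rate = 18888 mcg/hr ÷ 780.1205 mcg/mL = 24.21164 mL/hr
Time remaining = 138.9121 mL ÷ 24.21164 mL/hr = 5.73741 hr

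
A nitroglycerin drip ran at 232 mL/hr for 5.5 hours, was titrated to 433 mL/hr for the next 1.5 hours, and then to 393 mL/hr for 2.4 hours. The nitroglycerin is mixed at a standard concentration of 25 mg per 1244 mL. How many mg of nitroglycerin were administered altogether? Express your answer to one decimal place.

57.7 mg

Concentration = 25 mg ÷ 1244 mL = 0.02009646 mg/mL
Stage 1: 232 mL/hr × 5.5 hr = 1276 mL → 1276 mL × 0.02009646 mg/mL = 25.64309 mg
Stage 2: 433 mL/hr × 1.5 hr = 649.5 mL → 649.5 mL × 0.02009646 mg/mL = 13.05265 mg
Stage 3: 393 mL/hr × 2.4 hr = 943.2 mL → 943.2 mL × 0.02009646 mg/mL = 18.95498 mg
Total = 25.64309 + 13.05265 + 18.95498 = 57.65072 mg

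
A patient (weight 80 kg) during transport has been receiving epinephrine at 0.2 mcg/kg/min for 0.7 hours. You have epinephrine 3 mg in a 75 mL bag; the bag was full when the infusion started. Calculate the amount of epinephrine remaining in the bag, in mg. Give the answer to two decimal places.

Dose = 0.2 mcg/kg/min × 80 kg = 16 mcg/min
16 mcg/min × 60 min/hr = 960 mcg/hr
Concentration = 3 mg ÷ 75 mL = 0.04 mg/mL = 40 mcg/mL
Rate = 960 mcg/hr ÷ 40 mcg/mL = 24 mL/hr
Volume infused = 24 mL/hr × 0.7 hr = 16.8 mL
Volume remaining = 75 − 16.8 = 58.2 mL
Drug remaining = 58.2 mL × 40 mcg/mL = 2328 mcg = 2.328 mg

2.33 mg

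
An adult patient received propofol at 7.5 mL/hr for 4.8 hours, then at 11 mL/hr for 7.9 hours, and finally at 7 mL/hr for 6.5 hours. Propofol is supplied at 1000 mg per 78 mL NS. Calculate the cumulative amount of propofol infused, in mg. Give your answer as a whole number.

2159 mg

Concentration = 1000 mg ÷ 78 mL = 12.82051 mg/mL
Stage 1: 7.5 mL/hr × 4.8 hr = 36 mL → 36 mL × 12.82051 mg/mL = 461.5385 mg
Stage 2: 11 mL/hr × 7.9 hr = 86.9 mL → 86.9 mL × 12.82051 mg/mL = 1114.103 mg
Stage 3: 7 mL/hr × 6.5 hr = 45.5 mL → 45.5 mL × 12.82051 mg/mL = 583.3333 mg
Total = 461.5385 + 1114.103 + 583.3333 = 2158.974 mg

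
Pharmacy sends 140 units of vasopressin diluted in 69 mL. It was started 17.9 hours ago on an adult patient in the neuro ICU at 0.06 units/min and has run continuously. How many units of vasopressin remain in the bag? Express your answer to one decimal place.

0.06 units/min × 60 min/hr = 3.6 units/hr
Concentration = 140 units ÷ 69 mL = 2.028986 units/mL
Rate = 3.6 units/hr ÷ 2.028986 units/mL = 1.774286 mL/hr
Volume infused = 1.774286 mL/hr × 17.9 hr = 31.75971 mL
Volume remaining = 69 − 31.75971 = 37.24029 mL
Drug remaining = 37.24029 mL × 2.028986 units/mL = 75.56 units

75.6 units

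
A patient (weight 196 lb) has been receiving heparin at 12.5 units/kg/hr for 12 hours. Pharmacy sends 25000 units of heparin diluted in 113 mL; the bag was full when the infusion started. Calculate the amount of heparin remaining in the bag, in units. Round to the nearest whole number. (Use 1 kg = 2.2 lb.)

11636 units

Weight = 196 lb ÷ 2.2 lb/kg = 89.09091 kg
Dose = 12.5 units/kg/hr × 89.09091 kg = 1113.636 units/hr
Concentration = 25000 units ÷ 113 mL = 221.2389 units/mL
Rate = 1113.636 units/hr ÷ 221.2389 units/mL = 5.033636 mL/hr
Volume infused = 5.033636 mL/hr × 12 hr = 60.40364 mL
Volume remaining = 113 − 60.40364 = 52.59636 mL
Drug remaining = 52.59636 mL × 221.2389 units/mL = 11636.36 units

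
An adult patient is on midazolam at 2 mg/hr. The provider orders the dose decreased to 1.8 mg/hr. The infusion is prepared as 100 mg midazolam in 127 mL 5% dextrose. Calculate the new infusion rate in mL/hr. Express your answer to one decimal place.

2.3 mL/hr

Concentration = 100 mg ÷ 127 mL = 0.7874016 mg/mL
Rate = 1.8 mg/hr ÷ 0.7874016 mg/mL = 2.286 mL/hr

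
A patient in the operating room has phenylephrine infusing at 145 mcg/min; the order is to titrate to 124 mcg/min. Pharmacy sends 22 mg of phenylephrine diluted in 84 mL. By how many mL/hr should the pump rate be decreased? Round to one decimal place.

4.8 mL/hr

At the current dose:
145 mcg/min × 60 min/hr = 8700 mcg/hr
Concentration = 22 mg ÷ 84 mL = 0.2619048 mg/mL = 261.9048 mcg/mL
Rate = 8700 mcg/hr ÷ 261.9048 mcg/mL = 33.21818 mL/hr
At the new dose:
124 mcg/min × 60 min/hr = 7440 mcg/hr
Rate = 7440 mcg/hr ÷ 261.9048 mcg/mL = 28.40727 mL/hr
Change = 28.40727 − 33.21818 = -4.810909 mL/hr → 4.810909 mL/hr decrease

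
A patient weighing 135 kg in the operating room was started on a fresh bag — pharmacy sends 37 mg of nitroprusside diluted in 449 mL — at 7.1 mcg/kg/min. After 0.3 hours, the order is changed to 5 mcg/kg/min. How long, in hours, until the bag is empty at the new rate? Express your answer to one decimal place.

0.5 hours

Initial rate:
Dose = 7.1 mcg/kg/min × 135 kg = 958.5 mcg/min
958.5 mcg/min × 60 min/hr = 57510 mcg/hr
Concentration = 37 mg ÷ 449 mL = 0.08240535 mg/mL = 82.40535 mcg/mL
Rate = 57510 mcg/hr ÷ 82.40535 mcg/mL = 697.8916 mL/hr
Volume infused so far = 697.8916 mL/hr × 0.3 hr = 209.3675 mL
Volume remaining = 449 − 209.3675 = 239.6325 mL
New rate:
Dose = 5 mcg/kg/min × 135 kg = 675 mcg/min
675 mcg/min × 60 min/hr = 40500 mcg/hr
Rate = 40500 mcg/hr ÷ 82.40535 mcg/mL = 491.473 mL/hr
Time remaining = 239.6325 mL ÷ 491.473 mL/hr = 0.4875802 hr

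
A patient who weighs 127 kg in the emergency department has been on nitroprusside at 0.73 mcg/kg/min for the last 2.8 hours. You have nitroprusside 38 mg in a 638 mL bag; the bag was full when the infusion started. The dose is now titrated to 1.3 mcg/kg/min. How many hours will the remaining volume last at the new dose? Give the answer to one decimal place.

2.3 hours

Initial rate:
Dose = 0.73 mcg/kg/min × 127 kg = 92.71 mcg/min
92.71 mcg/min × 60 min/hr = 5562.6 mcg/hr
Concentration = 38 mg ÷ 638 mL = 0.05956113 mg/mL = 59.56113 mcg/mL
Rate = 5562.6 mcg/hr ÷ 59.56113 mcg/mL = 93.39313 mL/hr
Volume infused so far = 93.39313 mL/hr × 2.8 hr = 261.5008 mL
Volume remaining = 638 − 261.5008 = 376.4992 mL
New rate:
Dose = 1.3 mcg/kg/min × 127 kg = 165.1 mcg/min
165.1 mcg/min × 60 min/hr = 9906 mcg/hr
Rate = 9906 mcg/hr ÷ 59.56113 mcg/mL = 166.3165 mL/hr
Time remaining = 376.4992 mL ÷ 166.3165 mL/hr = 2.263751 hr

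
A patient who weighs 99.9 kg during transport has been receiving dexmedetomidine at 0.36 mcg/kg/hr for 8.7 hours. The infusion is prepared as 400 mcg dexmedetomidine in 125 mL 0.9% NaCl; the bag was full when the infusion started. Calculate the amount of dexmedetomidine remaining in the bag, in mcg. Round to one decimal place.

87.1 mcg

Dose = 0.36 mcg/kg/hr × 99.9 kg = 35.964 mcg/hr
Concentration = 400 mcg ÷ 125 mL = 3.2 mcg/mL
Rate = 35.964 mcg/hr ÷ 3.2 mcg/mL = 11.23875 mL/hr
Volume infused = 11.23875 mL/hr × 8.7 hr = 97.77712 mL
Volume remaining = 125 − 97.77712 = 27.22288 mL
Drug remaining = 27.22288 mL × 3.2 mcg/mL = 87.1132 mcg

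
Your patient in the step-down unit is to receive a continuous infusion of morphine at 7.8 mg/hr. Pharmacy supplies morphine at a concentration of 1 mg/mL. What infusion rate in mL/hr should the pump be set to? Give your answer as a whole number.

8 mL/hr

Rate = 7.8 mg/hr ÷ 1 mg/mL = 7.8 mL/hr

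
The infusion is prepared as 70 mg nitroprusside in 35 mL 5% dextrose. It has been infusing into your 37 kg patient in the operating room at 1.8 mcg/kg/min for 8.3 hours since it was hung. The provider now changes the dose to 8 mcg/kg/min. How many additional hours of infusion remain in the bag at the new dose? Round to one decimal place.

2.1 hours

Initial rate:
Dose = 1.8 mcg/kg/min × 37 kg = 66.6 mcg/min
66.6 mcg/min × 60 min/hr = 3996 mcg/hr
Concentration = 70 mg ÷ 35 mL = 2 mg/mL = 2000 mcg/mL
Rate = 3996 mcg/hr ÷ 2000 mcg/mL = 1.998 mL/hr
Volume infused so far = 1.998 mL/hr × 8.3 hr = 16.5834 mL
Volume remaining = 35 − 16.5834 = 18.4166 mL
New rate:
Dose = 8 mcg/kg/min × 37 kg = 296 mcg/min
296 mcg/min × 60 min/hr = 17760 mcg/hr
Rate = 17760 mcg/hr ÷ 2000 mcg/mL = 8.88 mL/hr
Time remaining = 18.4166 mL ÷ 8.88 mL/hr = 2.073941 hr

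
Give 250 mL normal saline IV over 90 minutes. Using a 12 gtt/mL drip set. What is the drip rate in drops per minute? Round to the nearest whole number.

33 gtt/min

250 mL ÷ (90 min) = 2.777778 mL/min
2.777778 mL/min × 12 gtt/mL = 33.33333 gtt/min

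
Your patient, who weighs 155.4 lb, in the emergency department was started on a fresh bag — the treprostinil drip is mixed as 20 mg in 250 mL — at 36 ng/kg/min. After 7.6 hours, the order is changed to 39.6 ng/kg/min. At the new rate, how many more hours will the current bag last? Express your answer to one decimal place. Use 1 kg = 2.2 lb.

Initial rate:
Weight = 155.4 lb ÷ 2.2 lb/kg = 70.63636 kg
Dose = 36 ng/kg/min × 70.63636 kg = 2542.909 ng/min
2542.909 ng/min × 60 min/hr = 152574.5 ng/hr
Concentration = 20 mg ÷ 250 mL = 0.08 mg/mL = 80000 ng/mL
Rate = 152574.5 ng/hr ÷ 80000 ng/mL = 1.907182 mL/hr
Volume infused so far = 1.907182 mL/hr × 7.6 hr = 14.49458 mL
Volume remaining = 250 − 14.49458 = 235.5054 mL
New rate:
Dose = 39.6 ng/kg/min × 70.63636 kg = 2797.2 ng/min
2797.2 ng/min × 60 min/hr = 167832 ng/hr
Rate = 167832 ng/hr ÷ 80000 ng/mL = 2.0979 mL/hr
Time remaining = 235.5054 mL ÷ 2.0979 mL/hr = 112.2577 hr

112.3 hours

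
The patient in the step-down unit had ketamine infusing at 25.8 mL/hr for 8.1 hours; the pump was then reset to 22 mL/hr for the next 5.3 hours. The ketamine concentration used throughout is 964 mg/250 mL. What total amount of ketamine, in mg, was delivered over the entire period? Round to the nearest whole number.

1255 mg

Concentration = 964 mg ÷ 250 mL = 3.856 mg/mL
Stage 1: 25.8 mL/hr × 8.1 hr = 208.98 mL → 208.98 mL × 3.856 mg/mL = 805.8269 mg
Stage 2: 22 mL/hr × 5.3 hr = 116.6 mL → 116.6 mL × 3.856 mg/mL = 449.6096 mg
Total = 805.8269 + 449.6096 = 1255.436 mg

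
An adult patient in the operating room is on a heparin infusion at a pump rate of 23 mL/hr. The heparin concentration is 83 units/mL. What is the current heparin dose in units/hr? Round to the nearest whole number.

1909 units/hr

Drug rate = 23 mL/hr × 83 units/mL = 1909 units/hr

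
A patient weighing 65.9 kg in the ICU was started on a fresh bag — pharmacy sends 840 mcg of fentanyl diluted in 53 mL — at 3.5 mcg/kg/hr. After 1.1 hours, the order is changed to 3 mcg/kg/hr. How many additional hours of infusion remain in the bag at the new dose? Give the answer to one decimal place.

3.0 hours

Initial rate:
Dose = 3.5 mcg/kg/hr × 65.9 kg = 230.65 mcg/hr
Concentration = 840 mcg ÷ 53 mL = 15.84906 mcg/mL
Rate = 230.65 mcg/hr ÷ 15.84906 mcg/mL = 14.55292 mL/hr
Volume infused so far = 14.55292 mL/hr × 1.1 hr = 16.00821 mL
Volume remaining = 53 − 16.00821 = 36.99179 mL
New rate:
Dose = 3 mcg/kg/hr × 65.9 kg = 197.7 mcg/hr
Rate = 197.7 mcg/hr ÷ 15.84906 mcg/mL = 12.47393 mL/hr
Time remaining = 36.99179 mL ÷ 12.47393 mL/hr = 2.965529 hr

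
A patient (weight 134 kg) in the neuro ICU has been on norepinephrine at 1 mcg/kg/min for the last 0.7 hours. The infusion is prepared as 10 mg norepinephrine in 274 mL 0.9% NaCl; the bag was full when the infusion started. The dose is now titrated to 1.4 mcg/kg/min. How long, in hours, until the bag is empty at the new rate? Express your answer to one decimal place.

Initial rate:
Dose = 1 mcg/kg/min × 134 kg = 134 mcg/min
134 mcg/min × 60 min/hr = 8040 mcg/hr
Concentration = 10 mg ÷ 274 mL = 0.03649635 mg/mL = 36.49635 mcg/mL
Rate = 8040 mcg/hr ÷ 36.49635 mcg/mL = 220.296 mL/hr
Volume infused so far = 220.296 mL/hr × 0.7 hr = 154.2072 mL
Volume remaining = 274 − 154.2072 = 119.7928 mL
New rate:
Dose = 1.4 mcg/kg/min × 134 kg = 187.6 mcg/min
187.6 mcg/min × 60 min/hr = 11256 mcg/hr
Rate = 11256 mcg/hr ÷ 36.49635 mcg/mL = 308.4144 mL/hr
Time remaining = 119.7928 mL ÷ 308.4144 mL/hr = 0.3884151 hr

0.4 hours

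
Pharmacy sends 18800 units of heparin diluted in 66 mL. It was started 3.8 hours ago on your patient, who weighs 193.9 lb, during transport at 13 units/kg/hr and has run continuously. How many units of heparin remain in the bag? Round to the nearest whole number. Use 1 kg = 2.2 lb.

Weight = 193.9 lb ÷ 2.2 lb/kg = 88.13636 kg
Dose = 13 units/kg/hr × 88.13636 kg = 1145.773 units/hr
Concentration = 18800 units ÷ 66 mL = 284.8485 units/mL
Rate = 1145.773 units/hr ÷ 284.8485 units/mL = 4.022394 mL/hr
Volume infused = 4.022394 mL/hr × 3.8 hr = 15.2851 mL
Volume remaining = 66 − 15.2851 = 50.7149 mL
Drug remaining = 50.7149 mL × 284.8485 units/mL = 14446.06 units

14446 units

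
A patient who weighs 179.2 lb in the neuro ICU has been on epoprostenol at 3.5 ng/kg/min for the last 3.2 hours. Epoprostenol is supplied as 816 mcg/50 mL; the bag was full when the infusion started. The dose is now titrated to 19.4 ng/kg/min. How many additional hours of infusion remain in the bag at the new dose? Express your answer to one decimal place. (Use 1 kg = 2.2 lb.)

Initial rate:
Weight = 179.2 lb ÷ 2.2 lb/kg = 81.45455 kg
Dose = 3.5 ng/kg/min × 81.45455 kg = 285.0909 ng/min
285.0909 ng/min × 60 min/hr = 17105.45 ng/hr
Concentration = 816 mcg ÷ 50 mL = 16.32 mcg/mL = 16320 ng/mL
Rate = 17105.45 ng/hr ÷ 16320 ng/mL = 1.048128 mL/hr
Volume infused so far = 1.048128 mL/hr × 3.2 hr = 3.354011 mL
Volume remaining = 50 − 3.354011 = 46.64599 mL
New rate:
Dose = 19.4 ng/kg/min × 81.45455 kg = 1580.218 ng/min
1580.218 ng/min × 60 min/hr = 94813.09 ng/hr
Rate = 94813.09 ng/hr ÷ 16320 ng/mL = 5.809626 mL/hr
Time remaining = 46.64599 mL ÷ 5.809626 mL/hr = 8.029087 hr

8.0 hours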